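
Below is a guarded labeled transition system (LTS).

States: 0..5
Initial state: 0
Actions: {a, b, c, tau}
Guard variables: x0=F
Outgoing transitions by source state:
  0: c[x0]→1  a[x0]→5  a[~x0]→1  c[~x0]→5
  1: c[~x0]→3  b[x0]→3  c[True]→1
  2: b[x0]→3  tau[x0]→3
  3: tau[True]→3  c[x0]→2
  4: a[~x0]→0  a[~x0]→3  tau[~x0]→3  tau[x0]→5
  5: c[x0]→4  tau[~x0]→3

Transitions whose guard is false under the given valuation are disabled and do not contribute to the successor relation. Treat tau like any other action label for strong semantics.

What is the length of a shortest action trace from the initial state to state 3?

BFS to 3:
  depth 0: {0}
  depth 1: {1,5}
  depth 2: {3}
depth(3)=2, e.g. a·c

Answer: 2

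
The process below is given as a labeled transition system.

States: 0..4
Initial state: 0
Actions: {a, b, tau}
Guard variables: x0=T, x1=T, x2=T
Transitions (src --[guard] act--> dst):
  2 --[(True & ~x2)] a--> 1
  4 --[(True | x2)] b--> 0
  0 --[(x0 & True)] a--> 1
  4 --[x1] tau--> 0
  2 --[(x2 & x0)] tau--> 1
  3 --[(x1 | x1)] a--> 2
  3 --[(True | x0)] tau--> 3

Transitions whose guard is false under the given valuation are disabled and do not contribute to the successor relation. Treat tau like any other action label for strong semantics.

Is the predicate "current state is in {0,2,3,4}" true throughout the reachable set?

Inv-set: {0,2,3,4}
Reachable = {0,1}
  0: ok
  1: ✗ unsafe
reach 1 via a — violates

Answer: INVARIANT VIOLATED at state 1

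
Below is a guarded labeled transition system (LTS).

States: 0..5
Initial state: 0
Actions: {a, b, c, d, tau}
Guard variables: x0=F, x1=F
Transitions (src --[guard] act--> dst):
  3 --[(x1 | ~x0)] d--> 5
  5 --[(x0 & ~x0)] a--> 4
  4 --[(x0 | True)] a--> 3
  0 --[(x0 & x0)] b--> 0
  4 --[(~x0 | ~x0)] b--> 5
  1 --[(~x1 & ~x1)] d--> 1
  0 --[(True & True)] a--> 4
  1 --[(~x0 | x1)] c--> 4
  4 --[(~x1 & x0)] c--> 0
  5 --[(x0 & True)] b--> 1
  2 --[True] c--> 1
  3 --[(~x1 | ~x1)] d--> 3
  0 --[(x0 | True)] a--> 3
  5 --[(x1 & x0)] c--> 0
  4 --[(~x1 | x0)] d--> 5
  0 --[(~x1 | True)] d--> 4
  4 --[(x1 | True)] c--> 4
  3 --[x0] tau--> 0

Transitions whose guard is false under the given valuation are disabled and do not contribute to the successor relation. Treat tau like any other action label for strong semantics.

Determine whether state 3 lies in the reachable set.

Answer: REACHABLE

Trace:
Guard filter leaves 12 enabled edge(s).
depth 0: {0}
depth 1: {3,4}  cumulative {0,3,4}
depth 2: {5}  cumulative {0,3,4,5}
Reachable = {0,3,4,5}
trace reaching 3: a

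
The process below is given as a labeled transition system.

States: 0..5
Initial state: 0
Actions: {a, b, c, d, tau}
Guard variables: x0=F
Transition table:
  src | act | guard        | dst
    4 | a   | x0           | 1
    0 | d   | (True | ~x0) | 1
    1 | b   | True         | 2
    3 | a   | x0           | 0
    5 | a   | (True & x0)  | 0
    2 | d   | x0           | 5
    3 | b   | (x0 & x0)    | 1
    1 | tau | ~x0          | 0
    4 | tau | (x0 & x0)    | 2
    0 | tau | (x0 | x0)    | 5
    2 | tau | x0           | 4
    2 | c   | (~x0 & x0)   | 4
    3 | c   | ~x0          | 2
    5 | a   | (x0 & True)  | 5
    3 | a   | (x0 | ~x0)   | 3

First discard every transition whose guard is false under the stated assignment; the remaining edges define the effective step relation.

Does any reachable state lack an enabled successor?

Reach set: {0,1,2}
  0: d→1  [deg 1]
  1: b→2  tau→0  [deg 2]
  2: ∅  [no exit]
Path to 2: d·b

Answer: DEADLOCK at state 2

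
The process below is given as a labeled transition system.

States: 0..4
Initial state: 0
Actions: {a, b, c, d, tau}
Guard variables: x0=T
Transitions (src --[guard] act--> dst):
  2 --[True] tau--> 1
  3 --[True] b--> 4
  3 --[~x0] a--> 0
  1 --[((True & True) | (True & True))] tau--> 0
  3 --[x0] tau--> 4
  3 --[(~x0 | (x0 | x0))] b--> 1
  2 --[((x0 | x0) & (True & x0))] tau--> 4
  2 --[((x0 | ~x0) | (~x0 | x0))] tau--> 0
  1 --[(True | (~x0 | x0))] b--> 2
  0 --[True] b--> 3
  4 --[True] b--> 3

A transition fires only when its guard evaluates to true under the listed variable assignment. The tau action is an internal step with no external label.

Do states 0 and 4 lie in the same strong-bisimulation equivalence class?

Answer: BISIMILAR

Analysis:
Compute ~ classes (split until stable):
  π0 = {{0,1,2,3,4}}
  π1 = {{0,4},{1,3},{2}}
  π2 = {{0,4},{1},{2},{3}}
Fixed point at round 3; 4 class(es).
0∈{0,4}, 4∈{0,4}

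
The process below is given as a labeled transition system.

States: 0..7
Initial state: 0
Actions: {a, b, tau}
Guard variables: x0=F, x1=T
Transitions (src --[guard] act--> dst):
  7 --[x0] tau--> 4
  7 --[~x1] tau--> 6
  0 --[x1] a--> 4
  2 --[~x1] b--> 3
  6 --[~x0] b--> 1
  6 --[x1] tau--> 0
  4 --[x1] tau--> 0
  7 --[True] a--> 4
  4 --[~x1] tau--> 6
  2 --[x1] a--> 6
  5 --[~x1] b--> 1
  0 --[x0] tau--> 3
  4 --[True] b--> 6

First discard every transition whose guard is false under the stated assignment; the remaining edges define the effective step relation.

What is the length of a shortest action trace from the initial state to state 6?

Answer: 2

Analysis:
Layered search for 6:
  Layer 0: {0}
  Layer 1: {4}
  Layer 2: {6}
6 enters at depth 2; path a·b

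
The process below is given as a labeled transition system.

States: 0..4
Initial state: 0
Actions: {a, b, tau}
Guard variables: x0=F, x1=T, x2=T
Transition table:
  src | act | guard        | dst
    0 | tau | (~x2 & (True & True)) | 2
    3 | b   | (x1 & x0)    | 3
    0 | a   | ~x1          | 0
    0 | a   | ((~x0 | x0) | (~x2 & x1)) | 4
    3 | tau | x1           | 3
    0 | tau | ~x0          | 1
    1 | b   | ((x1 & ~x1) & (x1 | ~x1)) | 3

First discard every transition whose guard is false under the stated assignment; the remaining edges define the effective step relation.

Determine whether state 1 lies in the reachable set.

After dropping false guards: 3 live edges.
L0 = {0}
L1 = {1,4}  now seen {0,1,4}
R = {0,1,4}
Path to 1: tau

Answer: REACHABLE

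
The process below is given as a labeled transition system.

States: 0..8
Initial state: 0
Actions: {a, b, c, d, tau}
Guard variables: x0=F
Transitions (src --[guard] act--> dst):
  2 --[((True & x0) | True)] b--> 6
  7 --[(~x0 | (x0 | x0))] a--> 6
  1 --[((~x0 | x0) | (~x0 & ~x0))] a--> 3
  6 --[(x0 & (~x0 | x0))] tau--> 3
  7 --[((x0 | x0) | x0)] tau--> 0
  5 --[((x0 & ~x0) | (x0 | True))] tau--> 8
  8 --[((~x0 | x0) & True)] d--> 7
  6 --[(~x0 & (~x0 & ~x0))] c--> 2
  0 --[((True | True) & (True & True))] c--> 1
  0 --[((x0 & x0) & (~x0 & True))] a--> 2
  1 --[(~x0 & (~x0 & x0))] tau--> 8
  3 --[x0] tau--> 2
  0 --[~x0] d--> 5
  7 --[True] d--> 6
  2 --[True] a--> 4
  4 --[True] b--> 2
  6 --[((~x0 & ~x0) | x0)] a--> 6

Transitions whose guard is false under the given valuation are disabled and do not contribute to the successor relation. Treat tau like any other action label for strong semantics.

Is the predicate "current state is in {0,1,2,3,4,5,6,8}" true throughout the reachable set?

Safe = {0,1,2,3,4,5,6,8}
Reachable = {0,1,2,3,4,5,6,7,8}
  0: ok
  1: ok
  2: ok
  3: ok
  4: ok
  5: ok
  6: ok
  7: outside
  8: ok
counterexample path to 7: d·tau·d

Answer: INVARIANT VIOLATED at state 7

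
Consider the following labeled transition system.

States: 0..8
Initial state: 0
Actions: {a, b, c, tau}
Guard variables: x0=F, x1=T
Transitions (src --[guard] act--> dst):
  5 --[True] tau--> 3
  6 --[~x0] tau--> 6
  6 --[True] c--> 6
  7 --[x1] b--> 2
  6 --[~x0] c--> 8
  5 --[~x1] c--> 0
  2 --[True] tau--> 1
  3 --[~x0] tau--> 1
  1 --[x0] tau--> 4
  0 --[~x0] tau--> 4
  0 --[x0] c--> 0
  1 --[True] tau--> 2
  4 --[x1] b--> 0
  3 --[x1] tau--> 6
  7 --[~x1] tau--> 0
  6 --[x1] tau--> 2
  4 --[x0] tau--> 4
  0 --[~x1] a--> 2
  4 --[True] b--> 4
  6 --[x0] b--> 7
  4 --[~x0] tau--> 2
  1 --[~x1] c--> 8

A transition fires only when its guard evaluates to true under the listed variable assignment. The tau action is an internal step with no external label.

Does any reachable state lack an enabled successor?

Answer: DEADLOCK-FREE

Analysis:
R = {0,1,2,4}
  0: tau→4  [1 out]
  1: tau→2  [1 out]
  2: tau→1  [1 out]
  4: b→0  b→4  tau→2  [3 out]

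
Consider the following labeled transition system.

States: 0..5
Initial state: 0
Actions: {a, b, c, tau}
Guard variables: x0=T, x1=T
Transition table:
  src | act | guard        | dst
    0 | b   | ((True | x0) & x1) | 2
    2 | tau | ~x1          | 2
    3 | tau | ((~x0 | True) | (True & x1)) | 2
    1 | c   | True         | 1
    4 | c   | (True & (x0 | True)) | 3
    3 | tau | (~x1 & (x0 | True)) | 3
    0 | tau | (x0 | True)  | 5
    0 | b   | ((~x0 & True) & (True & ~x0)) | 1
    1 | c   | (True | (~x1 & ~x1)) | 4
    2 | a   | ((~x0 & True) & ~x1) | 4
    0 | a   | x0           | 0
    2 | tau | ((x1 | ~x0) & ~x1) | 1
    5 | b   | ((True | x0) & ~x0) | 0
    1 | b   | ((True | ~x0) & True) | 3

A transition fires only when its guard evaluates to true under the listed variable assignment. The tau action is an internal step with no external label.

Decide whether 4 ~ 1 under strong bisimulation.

Answer: NOT BISIMILAR

Analysis:
Refine partition for ~:
  π0 = {{0,1,2,3,4,5}}
  π1 = {{0},{1},{2,5},{3},{4}}
5 equivalence class(es) (converged in 2)
class of 4: {4}; class of 1: {1}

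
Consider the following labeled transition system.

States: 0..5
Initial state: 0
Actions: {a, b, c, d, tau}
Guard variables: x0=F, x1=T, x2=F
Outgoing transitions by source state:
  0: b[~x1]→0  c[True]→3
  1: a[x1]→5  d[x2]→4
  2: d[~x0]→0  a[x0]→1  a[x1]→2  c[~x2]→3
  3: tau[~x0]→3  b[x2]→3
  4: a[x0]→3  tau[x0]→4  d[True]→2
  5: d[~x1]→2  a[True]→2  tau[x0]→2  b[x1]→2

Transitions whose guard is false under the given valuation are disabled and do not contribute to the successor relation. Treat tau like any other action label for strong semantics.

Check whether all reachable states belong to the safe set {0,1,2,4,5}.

Answer: INVARIANT VIOLATED at state 3

Analysis:
Safe = {0,1,2,4,5}
Reach set: {0,3}
  0: ✓
  3: outside
witness against invariant: c → 3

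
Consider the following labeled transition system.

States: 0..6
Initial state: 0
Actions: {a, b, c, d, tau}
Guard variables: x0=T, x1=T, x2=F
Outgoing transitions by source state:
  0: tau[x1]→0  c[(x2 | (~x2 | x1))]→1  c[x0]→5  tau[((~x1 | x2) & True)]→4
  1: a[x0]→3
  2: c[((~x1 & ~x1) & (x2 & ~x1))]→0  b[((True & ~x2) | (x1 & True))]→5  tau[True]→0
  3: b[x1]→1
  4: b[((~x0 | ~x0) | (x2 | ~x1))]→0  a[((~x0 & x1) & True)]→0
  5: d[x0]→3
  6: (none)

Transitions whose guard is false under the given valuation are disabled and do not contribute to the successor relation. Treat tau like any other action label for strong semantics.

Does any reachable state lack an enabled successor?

Reachable = {0,1,3,5}
  0: c→1  c→5  tau→0  [3 out]
  1: a→3  [1 out]
  3: b→1  [1 out]
  5: d→3  [1 out]

Answer: DEADLOCK-FREE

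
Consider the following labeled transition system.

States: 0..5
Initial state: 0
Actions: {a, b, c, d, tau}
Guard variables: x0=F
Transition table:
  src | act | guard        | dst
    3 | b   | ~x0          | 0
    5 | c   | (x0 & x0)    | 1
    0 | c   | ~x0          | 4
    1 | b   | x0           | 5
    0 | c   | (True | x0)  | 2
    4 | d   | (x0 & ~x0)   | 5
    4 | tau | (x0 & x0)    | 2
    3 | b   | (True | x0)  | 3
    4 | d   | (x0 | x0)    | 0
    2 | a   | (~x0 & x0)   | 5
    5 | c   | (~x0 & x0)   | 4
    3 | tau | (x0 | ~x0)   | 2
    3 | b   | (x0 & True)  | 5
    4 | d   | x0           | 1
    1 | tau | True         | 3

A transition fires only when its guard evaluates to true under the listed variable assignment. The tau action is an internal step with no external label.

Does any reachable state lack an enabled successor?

Reach set: {0,2,4}
  0: c→2  c→4  [2 exit(s)]
  2: ∅  [STUCK]
  4: ∅  [STUCK]
witness 2: c

Answer: DEADLOCK at state 2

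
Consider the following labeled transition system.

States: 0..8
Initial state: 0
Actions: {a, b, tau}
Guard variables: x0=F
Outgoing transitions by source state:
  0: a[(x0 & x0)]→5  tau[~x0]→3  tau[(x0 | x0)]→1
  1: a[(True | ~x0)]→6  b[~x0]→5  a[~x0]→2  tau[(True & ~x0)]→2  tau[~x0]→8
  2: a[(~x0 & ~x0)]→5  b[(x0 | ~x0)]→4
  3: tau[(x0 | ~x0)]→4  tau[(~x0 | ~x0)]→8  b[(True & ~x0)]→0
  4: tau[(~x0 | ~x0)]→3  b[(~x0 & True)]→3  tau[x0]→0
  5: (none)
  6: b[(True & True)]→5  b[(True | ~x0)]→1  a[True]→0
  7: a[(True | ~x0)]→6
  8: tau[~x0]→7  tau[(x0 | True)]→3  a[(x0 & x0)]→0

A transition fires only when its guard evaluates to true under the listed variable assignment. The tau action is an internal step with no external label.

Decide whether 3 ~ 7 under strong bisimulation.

Answer: NOT BISIMILAR

Analysis:
Compute ~ classes (split until stable):
  P[0] = {{0,1,2,3,4,5,6,7,8}}
  P[1] = {{0,8},{1},{2,6},{3,4},{5},{7}}
  P[2] = {{0},{1},{2},{3},{4},{5},{6},{7},{8}}
stable after 3 split(s): 9 block(s)
class of 3: {3}; class of 7: {7}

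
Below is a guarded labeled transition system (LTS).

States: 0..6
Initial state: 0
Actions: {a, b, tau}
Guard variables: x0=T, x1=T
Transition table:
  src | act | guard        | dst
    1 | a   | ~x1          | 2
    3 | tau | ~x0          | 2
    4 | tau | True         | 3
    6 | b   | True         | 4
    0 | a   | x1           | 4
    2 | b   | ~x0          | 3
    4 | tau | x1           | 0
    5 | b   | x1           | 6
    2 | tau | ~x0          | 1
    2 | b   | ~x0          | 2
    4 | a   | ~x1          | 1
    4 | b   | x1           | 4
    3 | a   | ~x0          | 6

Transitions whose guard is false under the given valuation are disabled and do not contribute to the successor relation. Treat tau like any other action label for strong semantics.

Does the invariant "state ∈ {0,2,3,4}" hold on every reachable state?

Answer: INVARIANT HOLDS

Analysis:
Allowed set {0,2,3,4}
R = {0,3,4}
  0: ok
  3: ok
  4: ok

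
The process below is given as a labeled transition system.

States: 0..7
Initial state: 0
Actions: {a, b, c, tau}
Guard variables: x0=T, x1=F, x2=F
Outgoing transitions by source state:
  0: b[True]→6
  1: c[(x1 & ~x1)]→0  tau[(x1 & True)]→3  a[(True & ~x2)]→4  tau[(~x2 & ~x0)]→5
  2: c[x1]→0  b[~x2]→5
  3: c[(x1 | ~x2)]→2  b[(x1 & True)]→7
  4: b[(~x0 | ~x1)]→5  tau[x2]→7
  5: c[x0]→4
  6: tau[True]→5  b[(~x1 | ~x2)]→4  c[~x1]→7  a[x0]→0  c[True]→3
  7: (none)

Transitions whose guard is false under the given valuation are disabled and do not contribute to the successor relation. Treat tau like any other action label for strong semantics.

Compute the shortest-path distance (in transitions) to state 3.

Answer: 2

Trace:
Breadth-first toward 3:
  depth 0: {0}
  depth 1: {6}
  depth 2: {3,4,5,7}
3 enters at depth 2; path b·c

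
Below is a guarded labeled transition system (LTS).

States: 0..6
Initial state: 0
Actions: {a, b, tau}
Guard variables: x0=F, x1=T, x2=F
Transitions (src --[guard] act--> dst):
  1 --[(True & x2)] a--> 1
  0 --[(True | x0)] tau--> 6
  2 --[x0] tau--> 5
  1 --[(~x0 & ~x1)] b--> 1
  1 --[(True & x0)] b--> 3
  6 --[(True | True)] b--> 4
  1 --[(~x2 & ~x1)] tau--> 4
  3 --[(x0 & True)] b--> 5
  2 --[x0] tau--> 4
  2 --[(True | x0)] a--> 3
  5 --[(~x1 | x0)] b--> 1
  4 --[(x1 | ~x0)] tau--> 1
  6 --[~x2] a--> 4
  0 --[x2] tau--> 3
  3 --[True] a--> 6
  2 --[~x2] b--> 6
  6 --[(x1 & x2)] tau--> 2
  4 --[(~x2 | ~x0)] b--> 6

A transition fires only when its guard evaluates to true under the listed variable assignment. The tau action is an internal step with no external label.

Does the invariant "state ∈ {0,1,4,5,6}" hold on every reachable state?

Answer: INVARIANT HOLDS

Trace:
Allowed set {0,1,4,5,6}
R = {0,1,4,6}
  0: safe
  1: safe
  4: safe
  6: safe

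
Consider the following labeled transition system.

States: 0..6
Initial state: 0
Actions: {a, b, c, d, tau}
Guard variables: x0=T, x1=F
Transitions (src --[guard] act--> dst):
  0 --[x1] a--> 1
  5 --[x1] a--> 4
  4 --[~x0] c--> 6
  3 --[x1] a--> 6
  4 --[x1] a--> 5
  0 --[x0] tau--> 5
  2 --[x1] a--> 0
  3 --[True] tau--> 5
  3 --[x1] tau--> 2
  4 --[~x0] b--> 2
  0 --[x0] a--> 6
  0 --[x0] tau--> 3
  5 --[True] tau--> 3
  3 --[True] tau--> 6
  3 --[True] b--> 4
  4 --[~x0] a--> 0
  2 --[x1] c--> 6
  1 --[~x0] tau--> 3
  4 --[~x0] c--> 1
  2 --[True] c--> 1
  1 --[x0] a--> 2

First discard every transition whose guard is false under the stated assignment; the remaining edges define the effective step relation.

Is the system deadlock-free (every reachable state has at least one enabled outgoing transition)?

Reach set: {0,3,4,5,6}
  0: a→6  tau→3  tau→5  [3 exit(s)]
  3: b→4  tau→5  tau→6  [3 exit(s)]
  4: ∅  [deadlock]
  5: tau→3  [1 exit(s)]
  6: ∅  [deadlock]
witness 4: tau·b

Answer: DEADLOCK at state 4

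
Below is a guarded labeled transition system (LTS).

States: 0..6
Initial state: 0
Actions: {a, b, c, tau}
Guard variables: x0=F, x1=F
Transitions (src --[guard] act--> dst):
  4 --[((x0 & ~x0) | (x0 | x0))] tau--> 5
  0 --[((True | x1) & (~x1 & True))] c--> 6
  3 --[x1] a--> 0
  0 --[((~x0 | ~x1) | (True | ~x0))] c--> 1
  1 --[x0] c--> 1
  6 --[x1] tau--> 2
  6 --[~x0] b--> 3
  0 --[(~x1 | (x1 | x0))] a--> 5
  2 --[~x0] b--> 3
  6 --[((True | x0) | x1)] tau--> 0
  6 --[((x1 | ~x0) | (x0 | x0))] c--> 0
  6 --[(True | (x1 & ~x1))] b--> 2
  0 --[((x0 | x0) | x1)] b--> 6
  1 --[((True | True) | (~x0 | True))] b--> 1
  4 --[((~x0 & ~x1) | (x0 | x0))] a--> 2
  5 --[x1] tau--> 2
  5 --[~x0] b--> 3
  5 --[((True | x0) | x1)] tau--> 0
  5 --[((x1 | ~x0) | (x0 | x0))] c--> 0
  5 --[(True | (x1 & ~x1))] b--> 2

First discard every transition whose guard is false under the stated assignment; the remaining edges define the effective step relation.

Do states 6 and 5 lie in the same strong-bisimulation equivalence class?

Answer: BISIMILAR

Working:
Bisimulation quotient by refinement:
  π0 = {{0,1,2,3,4,5,6}}
  π1 = {{0},{1,2},{3},{4},{5,6}}
  π2 = {{0},{1},{2},{3},{4},{5,6}}
6 equivalence class(es) (converged in 3)
class of 6: {5,6}; class of 5: {5,6}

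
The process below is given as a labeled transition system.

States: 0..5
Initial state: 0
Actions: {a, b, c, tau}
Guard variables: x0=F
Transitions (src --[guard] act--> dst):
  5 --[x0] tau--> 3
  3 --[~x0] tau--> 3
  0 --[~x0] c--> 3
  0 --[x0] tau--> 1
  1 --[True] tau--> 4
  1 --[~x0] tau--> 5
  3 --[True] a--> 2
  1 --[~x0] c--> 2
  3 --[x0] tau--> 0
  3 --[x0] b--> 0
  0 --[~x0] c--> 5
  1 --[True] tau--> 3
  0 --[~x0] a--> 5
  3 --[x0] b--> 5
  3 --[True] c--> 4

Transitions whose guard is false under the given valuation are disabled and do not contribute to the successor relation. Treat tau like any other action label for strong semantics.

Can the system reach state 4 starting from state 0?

Answer: REACHABLE

Analysis:
Guard filter leaves 10 enabled edge(s).
Layer 0: {0}
Layer 1: {3,5}  now seen {0,3,5}
Layer 2: {2,4}  now seen {0,2,3,4,5}
Reachable = {0,2,3,4,5}
Path to 4: c·c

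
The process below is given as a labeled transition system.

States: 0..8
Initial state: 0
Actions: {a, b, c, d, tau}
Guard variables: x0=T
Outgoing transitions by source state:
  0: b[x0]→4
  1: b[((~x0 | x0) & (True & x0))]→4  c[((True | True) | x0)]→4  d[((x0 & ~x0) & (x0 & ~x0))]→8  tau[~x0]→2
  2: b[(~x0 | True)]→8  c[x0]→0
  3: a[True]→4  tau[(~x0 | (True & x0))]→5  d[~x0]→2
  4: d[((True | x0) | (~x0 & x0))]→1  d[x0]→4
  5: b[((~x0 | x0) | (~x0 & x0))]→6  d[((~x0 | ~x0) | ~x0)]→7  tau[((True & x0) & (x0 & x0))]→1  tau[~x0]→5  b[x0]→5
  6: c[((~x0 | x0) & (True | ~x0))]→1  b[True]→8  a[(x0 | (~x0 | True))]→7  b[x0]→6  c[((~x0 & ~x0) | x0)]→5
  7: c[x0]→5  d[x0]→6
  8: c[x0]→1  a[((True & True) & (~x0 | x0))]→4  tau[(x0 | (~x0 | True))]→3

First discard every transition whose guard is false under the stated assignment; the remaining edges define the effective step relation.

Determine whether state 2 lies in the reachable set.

22 transition(s) survive guard evaluation.
Layer 0: {0}
Layer 1: {4}  now seen {0,4}
Layer 2: {1}  now seen {0,1,4}
Reach set: {0,1,4}

Answer: UNREACHABLE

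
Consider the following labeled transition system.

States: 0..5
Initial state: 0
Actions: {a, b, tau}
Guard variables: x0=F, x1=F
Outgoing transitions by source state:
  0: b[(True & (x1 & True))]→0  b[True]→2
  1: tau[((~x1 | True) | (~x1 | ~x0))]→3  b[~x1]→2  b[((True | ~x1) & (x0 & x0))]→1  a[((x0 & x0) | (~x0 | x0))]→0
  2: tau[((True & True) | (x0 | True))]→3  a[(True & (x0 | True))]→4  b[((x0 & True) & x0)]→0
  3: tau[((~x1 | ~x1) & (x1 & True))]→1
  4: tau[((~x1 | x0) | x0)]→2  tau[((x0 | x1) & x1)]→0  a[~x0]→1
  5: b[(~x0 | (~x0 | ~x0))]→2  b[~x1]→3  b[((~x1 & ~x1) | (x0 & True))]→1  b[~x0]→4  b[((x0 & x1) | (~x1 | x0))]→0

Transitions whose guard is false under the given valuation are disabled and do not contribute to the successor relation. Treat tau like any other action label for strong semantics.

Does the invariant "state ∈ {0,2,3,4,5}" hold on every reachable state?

Inv-set: {0,2,3,4,5}
Reachable = {0,1,2,3,4}
  0: ok
  1: ✗ unsafe
  2: ok
  3: ok
  4: ok
witness against invariant: b·a·a → 1

Answer: INVARIANT VIOLATED at state 1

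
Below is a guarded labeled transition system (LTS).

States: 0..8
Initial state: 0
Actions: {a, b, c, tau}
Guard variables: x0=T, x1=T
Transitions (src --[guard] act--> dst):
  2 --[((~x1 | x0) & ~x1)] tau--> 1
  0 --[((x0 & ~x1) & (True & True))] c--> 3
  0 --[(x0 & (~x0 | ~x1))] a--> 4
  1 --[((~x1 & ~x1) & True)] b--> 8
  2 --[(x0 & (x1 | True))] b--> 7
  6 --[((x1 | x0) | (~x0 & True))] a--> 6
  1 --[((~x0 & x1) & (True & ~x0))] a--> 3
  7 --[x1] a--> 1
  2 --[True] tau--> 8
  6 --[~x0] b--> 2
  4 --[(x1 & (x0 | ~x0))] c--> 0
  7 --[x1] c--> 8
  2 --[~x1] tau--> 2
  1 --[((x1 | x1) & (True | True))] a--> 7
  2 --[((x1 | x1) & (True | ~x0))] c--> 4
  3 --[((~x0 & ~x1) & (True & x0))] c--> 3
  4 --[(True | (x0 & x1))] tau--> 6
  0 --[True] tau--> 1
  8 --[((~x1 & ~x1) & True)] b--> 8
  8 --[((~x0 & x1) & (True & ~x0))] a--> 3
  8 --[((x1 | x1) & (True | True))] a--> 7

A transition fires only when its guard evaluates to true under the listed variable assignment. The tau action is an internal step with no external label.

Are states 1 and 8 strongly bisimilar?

Answer: BISIMILAR

Trace:
Refine partition for ~:
  P[0] = {{0,1,2,3,4,5,6,7,8}}
  P[1] = {{0},{1,6,8},{2},{3,5},{4},{7}}
  P[2] = {{0},{1,8},{2},{3,5},{4},{6},{7}}
7 equivalence class(es) (converged in 3)
1∈{1,8}, 8∈{1,8}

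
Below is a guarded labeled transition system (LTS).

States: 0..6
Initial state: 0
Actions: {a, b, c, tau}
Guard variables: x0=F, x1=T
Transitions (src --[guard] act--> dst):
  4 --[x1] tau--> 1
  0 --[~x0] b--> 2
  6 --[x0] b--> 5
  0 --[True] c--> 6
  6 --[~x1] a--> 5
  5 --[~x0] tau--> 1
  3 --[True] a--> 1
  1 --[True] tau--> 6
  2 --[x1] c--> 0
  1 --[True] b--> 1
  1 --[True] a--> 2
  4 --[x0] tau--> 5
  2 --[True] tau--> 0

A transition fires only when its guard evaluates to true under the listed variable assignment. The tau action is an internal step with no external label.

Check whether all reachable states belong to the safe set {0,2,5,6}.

Allowed set {0,2,5,6}
Reach set: {0,2,6}
  0: ok
  2: ok
  6: ok

Answer: INVARIANT HOLDS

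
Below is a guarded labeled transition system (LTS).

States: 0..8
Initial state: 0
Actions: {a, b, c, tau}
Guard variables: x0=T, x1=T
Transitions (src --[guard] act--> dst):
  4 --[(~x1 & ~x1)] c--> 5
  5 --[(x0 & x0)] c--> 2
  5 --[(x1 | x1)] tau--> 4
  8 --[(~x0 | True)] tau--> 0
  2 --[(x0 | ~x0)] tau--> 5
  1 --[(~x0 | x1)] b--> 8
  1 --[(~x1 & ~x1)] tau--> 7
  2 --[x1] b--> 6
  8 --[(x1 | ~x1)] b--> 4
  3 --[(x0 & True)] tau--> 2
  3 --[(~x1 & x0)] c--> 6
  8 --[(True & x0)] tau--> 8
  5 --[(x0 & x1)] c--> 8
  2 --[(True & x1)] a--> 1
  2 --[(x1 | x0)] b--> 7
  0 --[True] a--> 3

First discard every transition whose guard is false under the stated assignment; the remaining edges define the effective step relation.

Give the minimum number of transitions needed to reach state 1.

BFS to 1:
  L0 = {0}
  L1 = {3}
  L2 = {2}
  L3 = {1,5,6,7}
first hit 1 at d=3 via a·tau·a

Answer: 3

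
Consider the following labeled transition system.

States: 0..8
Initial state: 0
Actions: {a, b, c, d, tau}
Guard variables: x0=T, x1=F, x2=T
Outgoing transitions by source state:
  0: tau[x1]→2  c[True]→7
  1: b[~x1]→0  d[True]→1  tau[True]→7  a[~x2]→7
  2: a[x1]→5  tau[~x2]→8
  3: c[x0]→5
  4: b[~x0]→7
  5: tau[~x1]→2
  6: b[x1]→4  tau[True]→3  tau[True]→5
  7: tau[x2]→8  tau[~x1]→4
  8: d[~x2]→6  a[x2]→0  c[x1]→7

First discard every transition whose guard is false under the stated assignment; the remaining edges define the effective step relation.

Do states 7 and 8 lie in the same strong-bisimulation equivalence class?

Answer: NOT BISIMILAR

Trace:
Refine partition for ~:
  π0 = {{0,1,2,3,4,5,6,7,8}}
  π1 = {{0,3},{1},{2,4},{5,6,7},{8}}
  π2 = {{0,3},{1},{2,4},{5},{6},{7},{8}}
  π3 = {{0},{1},{2,4},{3},{5},{6},{7},{8}}
Fixed point at round 4; 8 class(es).
class of 7: {7}; class of 8: {8}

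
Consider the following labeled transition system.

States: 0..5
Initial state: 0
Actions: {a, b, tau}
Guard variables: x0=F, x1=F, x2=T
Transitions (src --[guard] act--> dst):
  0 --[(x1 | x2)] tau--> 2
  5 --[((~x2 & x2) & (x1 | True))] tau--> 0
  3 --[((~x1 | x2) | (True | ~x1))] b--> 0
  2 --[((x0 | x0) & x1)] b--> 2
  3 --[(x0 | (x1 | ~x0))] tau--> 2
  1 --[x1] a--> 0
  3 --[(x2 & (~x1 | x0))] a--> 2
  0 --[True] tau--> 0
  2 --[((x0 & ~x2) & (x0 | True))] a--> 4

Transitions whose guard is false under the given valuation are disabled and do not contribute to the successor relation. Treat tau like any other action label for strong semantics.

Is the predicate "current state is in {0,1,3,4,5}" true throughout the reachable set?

Answer: INVARIANT VIOLATED at state 2

Trace:
Inv-set: {0,1,3,4,5}
R = {0,2}
  0: safe
  2: ✗ unsafe
reach 2 via tau — violates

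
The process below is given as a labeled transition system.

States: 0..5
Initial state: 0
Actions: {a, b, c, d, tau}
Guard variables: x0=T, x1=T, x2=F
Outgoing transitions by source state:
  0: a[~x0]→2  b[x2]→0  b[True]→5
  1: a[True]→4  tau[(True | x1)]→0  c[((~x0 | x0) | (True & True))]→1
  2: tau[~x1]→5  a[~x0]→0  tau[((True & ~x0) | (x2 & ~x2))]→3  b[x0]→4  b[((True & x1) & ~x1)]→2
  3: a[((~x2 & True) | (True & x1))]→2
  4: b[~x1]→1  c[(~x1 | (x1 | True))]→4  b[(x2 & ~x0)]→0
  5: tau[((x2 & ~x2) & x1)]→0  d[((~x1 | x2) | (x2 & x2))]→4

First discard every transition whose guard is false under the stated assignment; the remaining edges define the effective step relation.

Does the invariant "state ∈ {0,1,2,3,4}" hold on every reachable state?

Answer: INVARIANT VIOLATED at state 5

Trace:
Allowed set {0,1,2,3,4}
R = {0,5}
  0: ok
  5: ✗ unsafe
witness against invariant: b → 5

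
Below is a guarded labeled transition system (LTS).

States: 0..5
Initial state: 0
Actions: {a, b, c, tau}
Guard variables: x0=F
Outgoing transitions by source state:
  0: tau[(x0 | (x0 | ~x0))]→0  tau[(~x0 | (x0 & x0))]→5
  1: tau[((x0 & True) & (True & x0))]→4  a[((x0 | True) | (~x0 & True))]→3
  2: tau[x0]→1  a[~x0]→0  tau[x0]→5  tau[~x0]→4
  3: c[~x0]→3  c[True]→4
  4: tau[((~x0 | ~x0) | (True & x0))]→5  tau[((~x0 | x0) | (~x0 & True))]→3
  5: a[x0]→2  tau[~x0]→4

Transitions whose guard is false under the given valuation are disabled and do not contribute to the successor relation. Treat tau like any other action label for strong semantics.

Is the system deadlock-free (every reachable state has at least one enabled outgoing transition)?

Answer: DEADLOCK-FREE

Working:
R = {0,3,4,5}
  0: tau→0  tau→5  [2 exit(s)]
  3: c→3  c→4  [2 exit(s)]
  4: tau→3  tau→5  [2 exit(s)]
  5: tau→4  [1 exit(s)]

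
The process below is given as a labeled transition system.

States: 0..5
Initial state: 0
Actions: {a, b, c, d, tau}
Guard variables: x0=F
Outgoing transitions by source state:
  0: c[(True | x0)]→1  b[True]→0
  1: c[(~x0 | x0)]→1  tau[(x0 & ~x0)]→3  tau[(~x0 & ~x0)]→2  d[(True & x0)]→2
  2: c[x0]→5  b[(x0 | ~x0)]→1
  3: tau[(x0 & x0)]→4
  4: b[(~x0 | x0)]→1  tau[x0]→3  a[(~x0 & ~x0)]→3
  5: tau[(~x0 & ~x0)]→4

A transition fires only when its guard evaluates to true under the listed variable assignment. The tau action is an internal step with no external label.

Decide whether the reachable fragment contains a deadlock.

Answer: DEADLOCK-FREE

Analysis:
Reachable = {0,1,2}
  0: b→0  c→1  [2 exit(s)]
  1: c→1  tau→2  [2 exit(s)]
  2: b→1  [1 exit(s)]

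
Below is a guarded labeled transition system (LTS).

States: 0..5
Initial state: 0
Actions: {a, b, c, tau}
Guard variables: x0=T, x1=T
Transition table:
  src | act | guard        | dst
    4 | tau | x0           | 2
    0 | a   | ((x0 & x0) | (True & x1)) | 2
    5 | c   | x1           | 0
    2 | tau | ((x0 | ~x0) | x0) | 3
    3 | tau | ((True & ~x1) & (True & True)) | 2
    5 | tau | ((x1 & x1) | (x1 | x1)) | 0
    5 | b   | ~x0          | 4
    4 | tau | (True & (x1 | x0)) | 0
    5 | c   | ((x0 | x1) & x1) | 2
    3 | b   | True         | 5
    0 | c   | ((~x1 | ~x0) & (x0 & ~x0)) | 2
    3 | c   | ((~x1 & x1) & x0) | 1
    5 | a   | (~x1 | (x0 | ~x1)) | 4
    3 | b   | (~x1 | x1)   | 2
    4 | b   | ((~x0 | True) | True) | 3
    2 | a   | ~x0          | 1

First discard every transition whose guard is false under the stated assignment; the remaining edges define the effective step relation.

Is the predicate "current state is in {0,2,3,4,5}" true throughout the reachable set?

Answer: INVARIANT HOLDS

Analysis:
Inv-set: {0,2,3,4,5}
Reachable = {0,2,3,4,5}
  0: ✓
  2: ✓
  3: ✓
  4: ✓
  5: ✓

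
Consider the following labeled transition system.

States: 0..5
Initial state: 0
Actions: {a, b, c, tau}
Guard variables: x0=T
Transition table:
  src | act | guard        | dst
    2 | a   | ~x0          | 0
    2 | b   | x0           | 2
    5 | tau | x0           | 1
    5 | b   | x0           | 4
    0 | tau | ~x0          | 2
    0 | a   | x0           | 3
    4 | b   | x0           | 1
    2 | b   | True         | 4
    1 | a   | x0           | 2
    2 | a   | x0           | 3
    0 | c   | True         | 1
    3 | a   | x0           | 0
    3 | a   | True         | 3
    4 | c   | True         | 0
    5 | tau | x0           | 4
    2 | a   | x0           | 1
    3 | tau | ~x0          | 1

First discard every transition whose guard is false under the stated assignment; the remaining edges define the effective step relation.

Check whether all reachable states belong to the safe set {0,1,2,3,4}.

Answer: INVARIANT HOLDS

Analysis:
Inv-set: {0,1,2,3,4}
Reach set: {0,1,2,3,4}
  0: safe
  1: safe
  2: safe
  3: safe
  4: safe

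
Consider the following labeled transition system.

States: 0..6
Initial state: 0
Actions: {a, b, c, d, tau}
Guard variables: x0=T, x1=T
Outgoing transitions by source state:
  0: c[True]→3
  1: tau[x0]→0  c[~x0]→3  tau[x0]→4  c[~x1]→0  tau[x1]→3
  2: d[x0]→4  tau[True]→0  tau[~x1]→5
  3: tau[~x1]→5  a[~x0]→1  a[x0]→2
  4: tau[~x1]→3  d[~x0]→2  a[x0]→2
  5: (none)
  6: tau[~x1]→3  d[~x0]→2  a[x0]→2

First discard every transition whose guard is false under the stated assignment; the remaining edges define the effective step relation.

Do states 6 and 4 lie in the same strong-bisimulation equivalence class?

Refine partition for ~:
  round 0: {{0,1,2,3,4,5,6}}
  round 1: {{0},{1},{2},{3,4,6},{5}}
stable after 2 split(s): 5 block(s)
6∈{3,4,6}, 4∈{3,4,6}

Answer: BISIMILAR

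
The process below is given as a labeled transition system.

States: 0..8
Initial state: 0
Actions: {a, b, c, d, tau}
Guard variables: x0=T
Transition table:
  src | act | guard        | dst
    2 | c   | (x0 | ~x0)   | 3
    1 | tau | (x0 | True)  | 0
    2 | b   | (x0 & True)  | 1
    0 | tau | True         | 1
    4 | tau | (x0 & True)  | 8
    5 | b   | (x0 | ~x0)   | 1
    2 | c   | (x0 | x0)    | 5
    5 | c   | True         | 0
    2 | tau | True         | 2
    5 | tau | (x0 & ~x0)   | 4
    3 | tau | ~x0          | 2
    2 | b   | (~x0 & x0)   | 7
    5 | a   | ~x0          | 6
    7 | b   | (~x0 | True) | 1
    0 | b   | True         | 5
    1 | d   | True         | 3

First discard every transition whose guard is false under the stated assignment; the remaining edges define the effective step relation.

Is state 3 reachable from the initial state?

Answer: REACHABLE

Trace:
12 transition(s) survive guard evaluation.
L0 = {0}
L1 = {1,5}  now seen {0,1,5}
L2 = {3}  now seen {0,1,3,5}
Reach set: {0,1,3,5}
Path to 3: tau·d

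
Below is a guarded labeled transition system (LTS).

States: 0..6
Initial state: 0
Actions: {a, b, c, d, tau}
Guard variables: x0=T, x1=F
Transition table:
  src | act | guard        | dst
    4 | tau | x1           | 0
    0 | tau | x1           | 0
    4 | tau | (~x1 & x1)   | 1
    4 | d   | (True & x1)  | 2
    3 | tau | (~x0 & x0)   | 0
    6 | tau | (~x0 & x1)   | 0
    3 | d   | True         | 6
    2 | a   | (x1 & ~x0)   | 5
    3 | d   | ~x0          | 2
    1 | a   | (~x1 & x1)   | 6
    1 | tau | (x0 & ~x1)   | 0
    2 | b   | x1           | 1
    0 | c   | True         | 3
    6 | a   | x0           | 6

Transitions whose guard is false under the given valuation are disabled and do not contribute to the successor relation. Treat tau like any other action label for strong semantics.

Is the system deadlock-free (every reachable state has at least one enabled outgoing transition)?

Reachable = {0,3,6}
  0: c→3  [deg 1]
  3: d→6  [deg 1]
  6: a→6  [deg 1]

Answer: DEADLOCK-FREE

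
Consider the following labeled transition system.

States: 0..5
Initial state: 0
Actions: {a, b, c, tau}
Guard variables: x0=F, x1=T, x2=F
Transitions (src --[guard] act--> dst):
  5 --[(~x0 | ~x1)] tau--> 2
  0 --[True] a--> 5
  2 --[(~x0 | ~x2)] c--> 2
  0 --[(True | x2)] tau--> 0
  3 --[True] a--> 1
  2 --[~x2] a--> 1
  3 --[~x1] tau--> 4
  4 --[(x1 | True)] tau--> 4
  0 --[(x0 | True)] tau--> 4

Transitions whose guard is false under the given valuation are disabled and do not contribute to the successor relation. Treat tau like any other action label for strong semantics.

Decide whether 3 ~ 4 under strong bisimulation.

Answer: NOT BISIMILAR

Analysis:
Compute ~ classes (split until stable):
  round 0: {{0,1,2,3,4,5}}
  round 1: {{0},{1},{2},{3},{4,5}}
  round 2: {{0},{1},{2},{3},{4},{5}}
6 equivalence class(es) (converged in 3)
[3]={3}  [4]={4}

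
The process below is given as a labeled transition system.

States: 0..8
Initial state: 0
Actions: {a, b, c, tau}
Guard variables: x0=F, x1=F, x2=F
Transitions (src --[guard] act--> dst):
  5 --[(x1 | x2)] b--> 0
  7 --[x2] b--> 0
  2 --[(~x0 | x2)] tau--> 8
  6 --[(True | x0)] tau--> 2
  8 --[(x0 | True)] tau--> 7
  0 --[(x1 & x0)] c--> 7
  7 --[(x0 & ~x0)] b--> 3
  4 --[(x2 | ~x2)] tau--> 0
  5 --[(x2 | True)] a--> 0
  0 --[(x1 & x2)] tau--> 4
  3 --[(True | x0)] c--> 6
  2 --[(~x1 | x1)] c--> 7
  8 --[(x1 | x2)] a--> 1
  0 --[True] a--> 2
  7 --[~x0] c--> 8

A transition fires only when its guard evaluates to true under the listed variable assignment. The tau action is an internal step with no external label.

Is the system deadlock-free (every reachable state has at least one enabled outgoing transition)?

Reach set: {0,2,7,8}
  0: a→2  [deg 1]
  2: c→7  tau→8  [deg 2]
  7: c→8  [deg 1]
  8: tau→7  [deg 1]

Answer: DEADLOCK-FREE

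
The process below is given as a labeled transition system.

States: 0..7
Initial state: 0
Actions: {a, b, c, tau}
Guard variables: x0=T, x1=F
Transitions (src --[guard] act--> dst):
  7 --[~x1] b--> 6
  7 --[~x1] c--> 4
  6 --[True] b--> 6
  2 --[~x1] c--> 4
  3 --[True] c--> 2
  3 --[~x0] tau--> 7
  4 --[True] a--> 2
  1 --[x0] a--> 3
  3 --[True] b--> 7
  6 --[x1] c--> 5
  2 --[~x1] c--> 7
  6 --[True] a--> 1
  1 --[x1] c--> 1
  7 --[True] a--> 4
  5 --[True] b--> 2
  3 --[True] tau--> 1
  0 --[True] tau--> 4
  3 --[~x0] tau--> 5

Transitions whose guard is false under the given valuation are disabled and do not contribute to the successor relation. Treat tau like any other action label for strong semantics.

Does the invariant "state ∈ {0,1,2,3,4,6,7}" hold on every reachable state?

Answer: INVARIANT HOLDS

Working:
Allowed set {0,1,2,3,4,6,7}
R = {0,1,2,3,4,6,7}
  0: safe
  1: safe
  2: safe
  3: safe
  4: safe
  6: safe
  7: safe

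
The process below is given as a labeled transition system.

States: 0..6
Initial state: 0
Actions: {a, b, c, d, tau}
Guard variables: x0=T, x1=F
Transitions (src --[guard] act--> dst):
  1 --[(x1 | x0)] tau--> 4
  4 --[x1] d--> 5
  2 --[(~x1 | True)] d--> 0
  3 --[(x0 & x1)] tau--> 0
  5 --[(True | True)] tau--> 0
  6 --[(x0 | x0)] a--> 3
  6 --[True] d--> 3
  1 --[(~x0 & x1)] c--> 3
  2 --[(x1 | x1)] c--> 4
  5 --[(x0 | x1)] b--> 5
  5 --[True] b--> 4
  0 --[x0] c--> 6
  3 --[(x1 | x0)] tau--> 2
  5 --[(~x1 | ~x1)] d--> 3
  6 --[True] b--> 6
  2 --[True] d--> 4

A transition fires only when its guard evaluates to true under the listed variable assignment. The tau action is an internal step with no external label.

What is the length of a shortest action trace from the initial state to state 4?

Answer: 4

Analysis:
Breadth-first toward 4:
  Layer 0: {0}
  Layer 1: {6}
  Layer 2: {3}
  Layer 3: {2}
  Layer 4: {4}
first hit 4 at d=4 via c·a·tau·d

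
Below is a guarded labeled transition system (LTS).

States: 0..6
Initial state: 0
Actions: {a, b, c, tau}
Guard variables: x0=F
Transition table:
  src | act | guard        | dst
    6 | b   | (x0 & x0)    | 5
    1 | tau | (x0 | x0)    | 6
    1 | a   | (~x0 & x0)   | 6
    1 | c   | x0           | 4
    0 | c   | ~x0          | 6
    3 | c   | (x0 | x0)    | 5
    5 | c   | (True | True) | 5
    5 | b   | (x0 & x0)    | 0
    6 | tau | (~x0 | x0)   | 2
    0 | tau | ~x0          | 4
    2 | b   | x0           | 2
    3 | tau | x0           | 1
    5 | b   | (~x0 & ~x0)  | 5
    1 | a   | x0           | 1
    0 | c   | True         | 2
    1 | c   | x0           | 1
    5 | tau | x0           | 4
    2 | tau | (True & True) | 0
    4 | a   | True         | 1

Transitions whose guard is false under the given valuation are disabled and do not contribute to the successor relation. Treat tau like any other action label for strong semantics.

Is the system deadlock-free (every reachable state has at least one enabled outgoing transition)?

Reach set: {0,1,2,4,6}
  0: c→2  c→6  tau→4  [deg 3]
  1: ∅  [STUCK]
  2: tau→0  [deg 1]
  4: a→1  [deg 1]
  6: tau→2  [deg 1]
Path to 1: tau·a

Answer: DEADLOCK at state 1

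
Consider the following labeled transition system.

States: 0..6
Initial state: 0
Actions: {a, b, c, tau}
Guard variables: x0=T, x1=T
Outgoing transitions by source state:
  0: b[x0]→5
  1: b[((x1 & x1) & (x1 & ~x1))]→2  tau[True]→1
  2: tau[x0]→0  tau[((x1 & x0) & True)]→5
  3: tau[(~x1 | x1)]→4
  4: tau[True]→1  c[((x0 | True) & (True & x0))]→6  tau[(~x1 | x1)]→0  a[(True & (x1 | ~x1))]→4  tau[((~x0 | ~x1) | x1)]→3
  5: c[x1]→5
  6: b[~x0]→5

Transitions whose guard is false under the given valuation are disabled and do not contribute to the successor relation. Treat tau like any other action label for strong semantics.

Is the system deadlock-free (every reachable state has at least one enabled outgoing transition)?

Answer: DEADLOCK-FREE

Analysis:
Reach set: {0,5}
  0: b→5  [1 out]
  5: c→5  [1 out]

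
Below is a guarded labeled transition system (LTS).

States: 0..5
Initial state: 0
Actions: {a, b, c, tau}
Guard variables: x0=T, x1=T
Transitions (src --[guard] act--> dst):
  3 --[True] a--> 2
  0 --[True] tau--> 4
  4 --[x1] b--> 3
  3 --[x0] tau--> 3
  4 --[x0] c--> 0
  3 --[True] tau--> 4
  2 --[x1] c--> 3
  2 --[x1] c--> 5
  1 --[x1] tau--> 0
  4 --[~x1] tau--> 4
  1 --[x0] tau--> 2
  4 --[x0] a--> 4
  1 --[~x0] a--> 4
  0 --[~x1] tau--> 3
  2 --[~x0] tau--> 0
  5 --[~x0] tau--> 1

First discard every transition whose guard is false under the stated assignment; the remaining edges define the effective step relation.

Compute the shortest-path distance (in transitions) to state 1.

Answer: UNREACHABLE

Working:
BFS to 1:
  L0 = {0}
  L1 = {4}
  L2 = {3}
  L3 = {2}
  L4 = {5}
1 never appears.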